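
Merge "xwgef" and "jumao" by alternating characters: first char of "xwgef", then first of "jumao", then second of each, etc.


String 1: 'xwgef'
String 2: 'jumao'
Operation: alternate characters
Pairs: 'x'+'j', 'w'+'u', 'g'+'m', 'e'+'a', 'f'+'o'
Result: xjwugmeafo


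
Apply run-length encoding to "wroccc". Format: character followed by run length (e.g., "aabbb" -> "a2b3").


Input: 'wroccc'
Operation: identify consecutive runs
Runs: 'w' -> w1, 'r' -> r1, 'o' -> o1, 'ccc' -> c3
Encoded: w1r1o1c3


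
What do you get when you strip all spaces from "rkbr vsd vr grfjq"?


Input string: 'rkbr vsd vr grfjq'
Operation: remove all spaces
Words: 'rkbr', 'vsd', 'vr', 'grfjq'
Join without spaces: rkbrvsdvrgrfjq


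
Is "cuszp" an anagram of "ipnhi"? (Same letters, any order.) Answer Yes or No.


String 1: 'ipnhi' -> sorted: 'hiinp'
String 2: 'cuszp' -> sorted: 'cpsuz'
Compare sorted forms: 'hiinp' != 'cpsuz'
Anagram: No


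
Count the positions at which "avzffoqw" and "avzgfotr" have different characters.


String 1: 'avzffoqw'
String 2: 'avzgfotr'
Compare each position: pos 0: 'a'=='a', pos 1: 'v'=='v', pos 2: 'z'=='z', pos 3: 'f'!='g', pos 4: 'f'=='f', pos 5: 'o'=='o', pos 6: 'q'!='t', pos 7: 'w'!='r'
Differing positions: 3
Hamming distance: 3


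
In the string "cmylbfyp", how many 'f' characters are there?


Input string: 'cmylbfyp'
Target character: 'f'
Scan each position: s[5]='f'
Matches found at indices: 5
Total: 1


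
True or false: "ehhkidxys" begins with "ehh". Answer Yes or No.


Input string: 'ehhkidxys'
Prefix to check: 'ehh'
First 3 characters of input: 'ehh'
Match: True
Result: Yes


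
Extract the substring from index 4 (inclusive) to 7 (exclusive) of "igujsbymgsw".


Input string: 'igujsbymgsw'
Operation: slice [4:7]
Extract characters: s[4]='s', s[5]='b', s[6]='y'
Result: sby


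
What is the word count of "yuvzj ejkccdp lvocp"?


Input string: 'yuvzj ejkccdp lvocp'
Operation: split by spaces
Words found: 'yuvzj', 'ejkccdp', 'lvocp'
Word count: 3


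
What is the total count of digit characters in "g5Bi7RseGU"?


Input string: 'g5Bi7RseGU'
Operation: count digit characters (0-9)
Scan: 'g', '5'(digit), 'B', 'i', '7'(digit), 'R', 's', 'e', 'G', 'U'
Digits found: 2
Result: 2


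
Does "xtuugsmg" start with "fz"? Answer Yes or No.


Input string: 'xtuugsmg'
Prefix to check: 'fz'
First 2 characters of input: 'xt'
Match: False
Result: No


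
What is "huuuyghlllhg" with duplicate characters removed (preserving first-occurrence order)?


Input: 'huuuyghlllhg'
Operation: keep first occurrence of each character
Scan: s[0]='h' new -> keep; s[1]='u' new -> keep; s[2]='u' seen -> skip; s[3]='u' seen -> skip; s[4]='y' new -> keep; s[5]='g' new -> keep; s[6]='h' seen -> skip; s[7]='l' new -> keep; s[8]='l' seen -> skip; s[9]='l' seen -> skip; s[10]='h' seen -> skip; s[11]='g' seen -> skip
Result: huygl


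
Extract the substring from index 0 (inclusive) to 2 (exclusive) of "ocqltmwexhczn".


Input string: 'ocqltmwexhczn'
Operation: slice [0:2]
Extract characters: s[0]='o', s[1]='c'
Result: oc


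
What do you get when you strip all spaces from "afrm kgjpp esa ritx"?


Input string: 'afrm kgjpp esa ritx'
Operation: remove all spaces
Words: 'afrm', 'kgjpp', 'esa', 'ritx'
Join without spaces: afrmkgjppesaritx


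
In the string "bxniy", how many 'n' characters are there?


Input string: 'bxniy'
Target character: 'n'
Scan each position: s[2]='n'
Matches found at indices: 2
Total: 1


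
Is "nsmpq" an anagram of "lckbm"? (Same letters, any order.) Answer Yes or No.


String 1: 'lckbm' -> sorted: 'bcklm'
String 2: 'nsmpq' -> sorted: 'mnpqs'
Compare sorted forms: 'bcklm' != 'mnpqs'
Anagram: No


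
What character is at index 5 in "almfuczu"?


Input string: 'almfuczu'
Operation: get character at index 5
Index mapping: s[0]='a', s[1]='l', s[2]='m', s[3]='f', s[4]='u', s[5]='c'
Result: 'c'


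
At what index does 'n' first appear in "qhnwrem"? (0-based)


Input string: 'qhnwrem'
Target: 'n'
Scanning left to right: s[0]='q', s[1]='h', s[2]='n'
First match at index: 2


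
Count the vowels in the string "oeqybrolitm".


Input string: 'oeqybrolitm'
Operation: count vowels (a, e, i, o, u)
Scan: s[0]='o' (vowel), s[1]='e' (vowel), s[2]='q', s[3]='y', s[4]='b', s[5]='r', s[6]='o' (vowel), s[7]='l', s[8]='i' (vowel), s[9]='t', s[10]='m'
Vowels found: 4
Result: 4


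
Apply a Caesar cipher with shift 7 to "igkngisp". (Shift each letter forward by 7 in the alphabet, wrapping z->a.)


Input: 'igkngisp', shift = 7
Operation: for each letter, (position + 7) mod 26
Mapping: 'i'(8+7=15)->'p', 'g'(6+7=13)->'n', 'k'(10+7=17)->'r', 'n'(13+7=20)->'u', 'g'(6+7=13)->'n', 'i'(8+7=15)->'p', 's'(18+7=25)->'z', 'p'(15+7=22)->'w'
Result: pnrunpzw


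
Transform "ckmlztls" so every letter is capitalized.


Input string: 'ckmlztls'
Operation: convert each letter to uppercase
Mapping: 'c'->'C', 'k'->'K', 'm'->'M', 'l'->'L', 'z'->'Z', 't'->'T', 'l'->'L', 's'->'S'
Result: CKMLZTLS


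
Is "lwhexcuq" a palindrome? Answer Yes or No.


Input string: 'lwhexcuq'
Reversed: 'qucxehwl'
Compare pairs: s[0]='l' vs s[7]='q' (mismatch), s[1]='w' vs s[6]='u' (mismatch), s[2]='h' vs s[5]='c' (mismatch), s[3]='e' vs s[4]='x' (mismatch)
Palindrome: No


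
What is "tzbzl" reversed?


Input string: 'tzbzl'
Operation: reverse character order
Original order: 't' -> 'z' -> 'b' -> 'z' -> 'l'
Reversed order: 'l' -> 'z' -> 'b' -> 'z' -> 't'
Result: lzbzt


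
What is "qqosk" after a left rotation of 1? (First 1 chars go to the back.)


Input: 'qqosk', shift = 1
Operation: split at index 1 and swap parts
Front part s[0:1] = 'q'
Back part s[1:] = 'qosk'
Rotated = back + front = 'qosk' + 'q'
Result: qoskq


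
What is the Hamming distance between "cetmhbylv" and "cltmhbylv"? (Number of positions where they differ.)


String 1: 'cetmhbylv'
String 2: 'cltmhbylv'
Compare each position: pos 0: 'c'=='c', pos 1: 'e'!='l', pos 2: 't'=='t', pos 3: 'm'=='m', pos 4: 'h'=='h', pos 5: 'b'=='b', pos 6: 'y'=='y', pos 7: 'l'=='l', pos 8: 'v'=='v'
Differing positions: 1
Hamming distance: 1


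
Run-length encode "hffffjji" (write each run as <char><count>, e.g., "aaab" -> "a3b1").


Input: 'hffffjji'
Operation: identify consecutive runs
Runs: 'h' -> h1, 'ffff' -> f4, 'jj' -> j2, 'i' -> i1
Encoded: h1f4j2i1


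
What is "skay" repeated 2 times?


Input string: 'skay'
Operation: repeat 2 times
Concatenation: 'skay' + 'skay'
Result: skayskay


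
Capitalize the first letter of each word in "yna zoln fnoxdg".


Input string: 'yna zoln fnoxdg'
Operation: capitalize first letter of each word
Word transformations: 'yna'->'Yna', 'zoln'->'Zoln', 'fnoxdg'->'Fnoxdg'
Result: Yna Zoln Fnoxdg


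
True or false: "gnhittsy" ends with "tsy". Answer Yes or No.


Input string: 'gnhittsy'
Suffix to check: 'tsy'
Last 3 characters of input: 'tsy'
Match: True
Result: Yes


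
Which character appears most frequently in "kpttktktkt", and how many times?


Input: 'kpttktktkt'
Operation: tally each character
Counts: 'k':4, 'p':1, 't':5
Maximum: 't' appears 5 times


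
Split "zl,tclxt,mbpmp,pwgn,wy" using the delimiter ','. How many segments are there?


Input string: 'zl,tclxt,mbpmp,pwgn,wy'
Delimiter: ','
Split result: 'zl', 'tclxt', 'mbpmp', 'pwgn', 'wy'
Number of parts: 5


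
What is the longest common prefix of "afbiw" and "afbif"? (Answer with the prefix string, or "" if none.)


String 1: 'afbiw'
String 2: 'afbif'
Compare position by position:
pos 0: 'a' vs 'a' match
pos 1: 'f' vs 'f' match
pos 2: 'b' vs 'b' match
pos 3: 'i' vs 'i' match
pos 4: 'w' vs 'f' differ -> stop
Longest common prefix: "afbi" (length 4)


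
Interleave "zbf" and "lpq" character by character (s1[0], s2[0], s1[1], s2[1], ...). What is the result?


String 1: 'zbf'
String 2: 'lpq'
Operation: alternate characters
Pairs: 'z'+'l', 'b'+'p', 'f'+'q'
Result: zlbpfq


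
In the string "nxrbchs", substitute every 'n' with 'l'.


Input string: 'nxrbchs'
Operation: replace 'n' with 'l'
Positions of 'n': 0
After replacement: lxrbchs


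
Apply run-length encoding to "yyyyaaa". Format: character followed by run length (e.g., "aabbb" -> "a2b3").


Input: 'yyyyaaa'
Operation: identify consecutive runs
Runs: 'yyyy' -> y4, 'aaa' -> a3
Encoded: y4a3


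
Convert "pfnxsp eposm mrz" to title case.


Input string: 'pfnxsp eposm mrz'
Operation: capitalize first letter of each word
Word transformations: 'pfnxsp'->'Pfnxsp', 'eposm'->'Eposm', 'mrz'->'Mrz'
Result: Pfnxsp Eposm Mrz


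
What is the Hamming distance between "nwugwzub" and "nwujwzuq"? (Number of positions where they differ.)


String 1: 'nwugwzub'
String 2: 'nwujwzuq'
Compare each position: pos 0: 'n'=='n', pos 1: 'w'=='w', pos 2: 'u'=='u', pos 3: 'g'!='j', pos 4: 'w'=='w', pos 5: 'z'=='z', pos 6: 'u'=='u', pos 7: 'b'!='q'
Differing positions: 2
Hamming distance: 2


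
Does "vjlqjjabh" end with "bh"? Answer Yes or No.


Input string: 'vjlqjjabh'
Suffix to check: 'bh'
Last 2 characters of input: 'bh'
Match: True
Result: Yes


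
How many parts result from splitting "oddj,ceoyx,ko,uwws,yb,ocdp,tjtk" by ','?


Input string: 'oddj,ceoyx,ko,uwws,yb,ocdp,tjtk'
Delimiter: ','
Split result: 'oddj', 'ceoyx', 'ko', 'uwws', 'yb', 'ocdp', 'tjtk'
Number of parts: 7


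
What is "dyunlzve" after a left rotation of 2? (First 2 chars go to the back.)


Input: 'dyunlzve', shift = 2
Operation: split at index 2 and swap parts
Front part s[0:2] = 'dy'
Back part s[2:] = 'unlzve'
Rotated = back + front = 'unlzve' + 'dy'
Result: unlzvedy


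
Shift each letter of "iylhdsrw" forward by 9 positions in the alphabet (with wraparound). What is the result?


Input: 'iylhdsrw', shift = 9
Operation: for each letter, (position + 9) mod 26
Mapping: 'i'(8+9=17)->'r', 'y'(24+9=33, 33 mod 26=7)->'h', 'l'(11+9=20)->'u', 'h'(7+9=16)->'q', 'd'(3+9=12)->'m', 's'(18+9=27, 27 mod 26=1)->'b', 'r'(17+9=26, 26 mod 26=0)->'a', 'w'(22+9=31, 31 mod 26=5)->'f'
Result: rhuqmbaf


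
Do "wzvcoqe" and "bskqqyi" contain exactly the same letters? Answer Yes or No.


String 1: 'wzvcoqe' -> sorted: 'ceoqvwz'
String 2: 'bskqqyi' -> sorted: 'bikqqsy'
Compare sorted forms: 'ceoqvwz' != 'bikqqsy'
Anagram: No


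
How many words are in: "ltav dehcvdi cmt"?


Input string: 'ltav dehcvdi cmt'
Operation: split by spaces
Words found: 'ltav', 'dehcvdi', 'cmt'
Word count: 3


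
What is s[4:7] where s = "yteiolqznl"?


Input string: 'yteiolqznl'
Operation: slice [4:7]
Extract characters: s[4]='o', s[5]='l', s[6]='q'
Result: olq


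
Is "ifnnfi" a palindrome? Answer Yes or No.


Input string: 'ifnnfi'
Reversed: 'ifnnfi'
Compare pairs: s[0]='i' vs s[5]='i' (match), s[1]='f' vs s[4]='f' (match), s[2]='n' vs s[3]='n' (match)
Palindrome: Yes


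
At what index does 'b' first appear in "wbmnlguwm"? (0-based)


Input string: 'wbmnlguwm'
Target: 'b'
Scanning left to right: s[0]='w', s[1]='b'
First match at index: 1


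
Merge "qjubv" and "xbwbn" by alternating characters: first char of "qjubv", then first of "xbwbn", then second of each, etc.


String 1: 'qjubv'
String 2: 'xbwbn'
Operation: alternate characters
Pairs: 'q'+'x', 'j'+'b', 'u'+'w', 'b'+'b', 'v'+'n'
Result: qxjbuwbbvn


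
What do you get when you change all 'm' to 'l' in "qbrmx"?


Input string: 'qbrmx'
Operation: replace 'm' with 'l'
Positions of 'm': 3
After replacement: qbrlx


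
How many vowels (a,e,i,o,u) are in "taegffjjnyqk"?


Input string: 'taegffjjnyqk'
Operation: count vowels (a, e, i, o, u)
Scan: s[0]='t', s[1]='a' (vowel), s[2]='e' (vowel), s[3]='g', s[4]='f', s[5]='f', s[6]='j', s[7]='j', s[8]='n', s[9]='y', s[10]='q', s[11]='k'
Vowels found: 2
Result: 2


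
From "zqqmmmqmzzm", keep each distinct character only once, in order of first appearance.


Input: 'zqqmmmqmzzm'
Operation: keep first occurrence of each character
Scan: s[0]='z' new -> keep; s[1]='q' new -> keep; s[2]='q' seen -> skip; s[3]='m' new -> keep; s[4]='m' seen -> skip; s[5]='m' seen -> skip; s[6]='q' seen -> skip; s[7]='m' seen -> skip; s[8]='z' seen -> skip; s[9]='z' seen -> skip; s[10]='m' seen -> skip
Result: zqm


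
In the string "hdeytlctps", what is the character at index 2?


Input string: 'hdeytlctps'
Operation: get character at index 2
Index mapping: s[0]='h', s[1]='d', s[2]='e'
Result: 'e'


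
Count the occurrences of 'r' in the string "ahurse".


Input string: 'ahurse'
Target character: 'r'
Scan each position: s[3]='r'
Matches found at indices: 3
Total: 1


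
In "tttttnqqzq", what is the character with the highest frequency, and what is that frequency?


Input: 'tttttnqqzq'
Operation: tally each character
Counts: 'n':1, 'q':3, 't':5, 'z':1
Maximum: 't' appears 5 times


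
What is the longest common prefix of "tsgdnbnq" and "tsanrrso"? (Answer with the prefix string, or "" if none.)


String 1: 'tsgdnbnq'
String 2: 'tsanrrso'
Compare position by position:
pos 0: 't' vs 't' match
pos 1: 's' vs 's' match
pos 2: 'g' vs 'a' differ -> stop
Longest common prefix: "ts" (length 2)


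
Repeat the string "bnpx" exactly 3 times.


Input string: 'bnpx'
Operation: repeat 3 times
Concatenation: 'bnpx' + 'bnpx' + 'bnpx'
Result: bnpxbnpxbnpx


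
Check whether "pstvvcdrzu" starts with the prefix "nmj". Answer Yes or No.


Input string: 'pstvvcdrzu'
Prefix to check: 'nmj'
First 3 characters of input: 'pst'
Match: False
Result: No


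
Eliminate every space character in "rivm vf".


Input string: 'rivm vf'
Operation: remove all spaces
Words: 'rivm', 'vf'
Join without spaces: rivmvf


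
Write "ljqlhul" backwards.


Input string: 'ljqlhul'
Operation: reverse character order
Original order: 'l' -> 'j' -> 'q' -> 'l' -> 'h' -> 'u' -> 'l'
Reversed order: 'l' -> 'u' -> 'h' -> 'l' -> 'q' -> 'j' -> 'l'
Result: luhlqjl


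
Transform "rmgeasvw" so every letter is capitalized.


Input string: 'rmgeasvw'
Operation: convert each letter to uppercase
Mapping: 'r'->'R', 'm'->'M', 'g'->'G', 'e'->'E', 'a'->'A', 's'->'S', 'v'->'V', 'w'->'W'
Result: RMGEASVW


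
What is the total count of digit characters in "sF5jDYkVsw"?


Input string: 'sF5jDYkVsw'
Operation: count digit characters (0-9)
Scan: 's', 'F', '5'(digit), 'j', 'D', 'Y', 'k', 'V', 's', 'w'
Digits found: 1
Result: 1


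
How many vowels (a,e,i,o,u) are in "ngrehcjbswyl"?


Input string: 'ngrehcjbswyl'
Operation: count vowels (a, e, i, o, u)
Scan: s[0]='n', s[1]='g', s[2]='r', s[3]='e' (vowel), s[4]='h', s[5]='c', s[6]='j', s[7]='b', s[8]='s', s[9]='w', s[10]='y', s[11]='l'
Vowels found: 1
Result: 1


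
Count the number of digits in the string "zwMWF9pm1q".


Input string: 'zwMWF9pm1q'
Operation: count digit characters (0-9)
Scan: 'z', 'w', 'M', 'W', 'F', '9'(digit), 'p', 'm', '1'(digit), 'q'
Digits found: 2
Result: 2


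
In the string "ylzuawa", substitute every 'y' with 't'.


Input string: 'ylzuawa'
Operation: replace 'y' with 't'
Positions of 'y': 0
After replacement: tlzuawa


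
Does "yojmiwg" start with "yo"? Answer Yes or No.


Input string: 'yojmiwg'
Prefix to check: 'yo'
First 2 characters of input: 'yo'
Match: True
Result: Yes


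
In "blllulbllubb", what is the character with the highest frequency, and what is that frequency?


Input: 'blllulbllubb'
Operation: tally each character
Counts: 'b':4, 'l':6, 'u':2
Maximum: 'l' appears 6 times


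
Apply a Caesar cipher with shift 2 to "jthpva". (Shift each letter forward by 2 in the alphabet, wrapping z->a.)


Input: 'jthpva', shift = 2
Operation: for each letter, (position + 2) mod 26
Mapping: 'j'(9+2=11)->'l', 't'(19+2=21)->'v', 'h'(7+2=9)->'j', 'p'(15+2=17)->'r', 'v'(21+2=23)->'x', 'a'(0+2=2)->'c'
Result: lvjrxc


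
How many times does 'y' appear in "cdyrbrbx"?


Input string: 'cdyrbrbx'
Target character: 'y'
Scan each position: s[2]='y'
Matches found at indices: 2
Total: 1


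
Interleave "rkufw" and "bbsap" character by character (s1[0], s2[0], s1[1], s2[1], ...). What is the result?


String 1: 'rkufw'
String 2: 'bbsap'
Operation: alternate characters
Pairs: 'r'+'b', 'k'+'b', 'u'+'s', 'f'+'a', 'w'+'p'
Result: rbkbusfawp


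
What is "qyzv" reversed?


Input string: 'qyzv'
Operation: reverse character order
Original order: 'q' -> 'y' -> 'z' -> 'v'
Reversed order: 'v' -> 'z' -> 'y' -> 'q'
Result: vzyq


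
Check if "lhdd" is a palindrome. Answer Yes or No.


Input string: 'lhdd'
Reversed: 'ddhl'
Compare pairs: s[0]='l' vs s[3]='d' (mismatch), s[1]='h' vs s[2]='d' (mismatch)
Palindrome: No


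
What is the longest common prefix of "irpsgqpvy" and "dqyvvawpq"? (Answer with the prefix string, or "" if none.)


String 1: 'irpsgqpvy'
String 2: 'dqyvvawpq'
Compare position by position:
pos 0: 'i' vs 'd' differ -> stop
Longest common prefix: "" (length 0)


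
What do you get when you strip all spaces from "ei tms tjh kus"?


Input string: 'ei tms tjh kus'
Operation: remove all spaces
Words: 'ei', 'tms', 'tjh', 'kus'
Join without spaces: eitmstjhkus


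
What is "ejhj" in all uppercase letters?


Input string: 'ejhj'
Operation: convert each letter to uppercase
Mapping: 'e'->'E', 'j'->'J', 'h'->'H', 'j'->'J'
Result: EJHJ


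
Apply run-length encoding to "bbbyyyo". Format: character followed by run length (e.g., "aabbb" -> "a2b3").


Input: 'bbbyyyo'
Operation: identify consecutive runs
Runs: 'bbb' -> b3, 'yyy' -> y3, 'o' -> o1
Encoded: b3y3o1


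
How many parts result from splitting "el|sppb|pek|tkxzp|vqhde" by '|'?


Input string: 'el|sppb|pek|tkxzp|vqhde'
Delimiter: '|'
Split result: 'el', 'sppb', 'pek', 'tkxzp', 'vqhde'
Number of parts: 5


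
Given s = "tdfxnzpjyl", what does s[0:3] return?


Input string: 'tdfxnzpjyl'
Operation: slice [0:3]
Extract characters: s[0]='t', s[1]='d', s[2]='f'
Result: tdf


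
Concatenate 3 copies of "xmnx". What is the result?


Input string: 'xmnx'
Operation: repeat 3 times
Concatenation: 'xmnx' + 'xmnx' + 'xmnx'
Result: xmnxxmnxxmnx


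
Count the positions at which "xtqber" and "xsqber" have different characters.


String 1: 'xtqber'
String 2: 'xsqber'
Compare each position: pos 0: 'x'=='x', pos 1: 't'!='s', pos 2: 'q'=='q', pos 3: 'b'=='b', pos 4: 'e'=='e', pos 5: 'r'=='r'
Differing positions: 1
Hamming distance: 1


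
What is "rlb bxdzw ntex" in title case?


Input string: 'rlb bxdzw ntex'
Operation: capitalize first letter of each word
Word transformations: 'rlb'->'Rlb', 'bxdzw'->'Bxdzw', 'ntex'->'Ntex'
Result: Rlb Bxdzw Ntex


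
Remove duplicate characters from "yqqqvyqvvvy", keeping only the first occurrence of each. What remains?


Input: 'yqqqvyqvvvy'
Operation: keep first occurrence of each character
Scan: s[0]='y' new -> keep; s[1]='q' new -> keep; s[2]='q' seen -> skip; s[3]='q' seen -> skip; s[4]='v' new -> keep; s[5]='y' seen -> skip; s[6]='q' seen -> skip; s[7]='v' seen -> skip; s[8]='v' seen -> skip; s[9]='v' seen -> skip; s[10]='y' seen -> skip
Result: yqv


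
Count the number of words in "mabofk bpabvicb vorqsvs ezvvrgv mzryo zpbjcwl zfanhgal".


Input string: 'mabofk bpabvicb vorqsvs ezvvrgv mzryo zpbjcwl zfanhgal'
Operation: split by spaces
Words found: 'mabofk', 'bpabvicb', 'vorqsvs', 'ezvvrgv', 'mzryo', 'zpbjcwl', 'zfanhgal'
Word count: 7


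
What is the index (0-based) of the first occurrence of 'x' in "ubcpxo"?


Input string: 'ubcpxo'
Target: 'x'
Scanning left to right: s[0]='u', s[1]='b', s[2]='c', s[3]='p', s[4]='x'
First match at index: 4


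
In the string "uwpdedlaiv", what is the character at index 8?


Input string: 'uwpdedlaiv'
Operation: get character at index 8
Index mapping: s[0]='u', s[1]='w', s[2]='p', s[3]='d', s[4]='e', s[5]='d', s[6]='l', s[7]='a', s[8]='i'
Result: 'i'


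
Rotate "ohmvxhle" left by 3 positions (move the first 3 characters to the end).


Input: 'ohmvxhle', shift = 3
Operation: split at index 3 and swap parts
Front part s[0:3] = 'ohm'
Back part s[3:] = 'vxhle'
Rotated = back + front = 'vxhle' + 'ohm'
Result: vxhleohm


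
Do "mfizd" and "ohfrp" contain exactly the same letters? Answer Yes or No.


String 1: 'mfizd' -> sorted: 'dfimz'
String 2: 'ohfrp' -> sorted: 'fhopr'
Compare sorted forms: 'dfimz' != 'fhopr'
Anagram: No


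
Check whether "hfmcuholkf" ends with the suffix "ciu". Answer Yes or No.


Input string: 'hfmcuholkf'
Suffix to check: 'ciu'
Last 3 characters of input: 'lkf'
Match: False
Result: No


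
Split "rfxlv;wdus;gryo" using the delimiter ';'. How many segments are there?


Input string: 'rfxlv;wdus;gryo'
Delimiter: ';'
Split result: 'rfxlv', 'wdus', 'gryo'
Number of parts: 3


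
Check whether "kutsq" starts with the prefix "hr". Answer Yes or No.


Input string: 'kutsq'
Prefix to check: 'hr'
First 2 characters of input: 'ku'
Match: False
Result: No


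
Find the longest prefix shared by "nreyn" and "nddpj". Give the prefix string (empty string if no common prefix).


String 1: 'nreyn'
String 2: 'nddpj'
Compare position by position:
pos 0: 'n' vs 'n' match
pos 1: 'r' vs 'd' differ -> stop
Longest common prefix: "n" (length 1)


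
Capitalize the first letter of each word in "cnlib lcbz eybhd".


Input string: 'cnlib lcbz eybhd'
Operation: capitalize first letter of each word
Word transformations: 'cnlib'->'Cnlib', 'lcbz'->'Lcbz', 'eybhd'->'Eybhd'
Result: Cnlib Lcbz Eybhd


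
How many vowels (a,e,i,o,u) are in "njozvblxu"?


Input string: 'njozvblxu'
Operation: count vowels (a, e, i, o, u)
Scan: s[0]='n', s[1]='j', s[2]='o' (vowel), s[3]='z', s[4]='v', s[5]='b', s[6]='l', s[7]='x', s[8]='u' (vowel)
Vowels found: 2
Result: 2


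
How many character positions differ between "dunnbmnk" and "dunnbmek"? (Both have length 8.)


String 1: 'dunnbmnk'
String 2: 'dunnbmek'
Compare each position: pos 0: 'd'=='d', pos 1: 'u'=='u', pos 2: 'n'=='n', pos 3: 'n'=='n', pos 4: 'b'=='b', pos 5: 'm'=='m', pos 6: 'n'!='e', pos 7: 'k'=='k'
Differing positions: 1
Hamming distance: 1


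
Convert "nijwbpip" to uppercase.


Input string: 'nijwbpip'
Operation: convert each letter to uppercase
Mapping: 'n'->'N', 'i'->'I', 'j'->'J', 'w'->'W', 'b'->'B', 'p'->'P', 'i'->'I', 'p'->'P'
Result: NIJWBPIP


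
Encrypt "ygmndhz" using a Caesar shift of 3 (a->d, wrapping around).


Input: 'ygmndhz', shift = 3
Operation: for each letter, (position + 3) mod 26
Mapping: 'y'(24+3=27, 27 mod 26=1)->'b', 'g'(6+3=9)->'j', 'm'(12+3=15)->'p', 'n'(13+3=16)->'q', 'd'(3+3=6)->'g', 'h'(7+3=10)->'k', 'z'(25+3=28, 28 mod 26=2)->'c'
Result: bjpqgkc


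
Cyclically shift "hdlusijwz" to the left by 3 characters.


Input: 'hdlusijwz', shift = 3
Operation: split at index 3 and swap parts
Front part s[0:3] = 'hdl'
Back part s[3:] = 'usijwz'
Rotated = back + front = 'usijwz' + 'hdl'
Result: usijwzhdl


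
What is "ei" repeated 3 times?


Input string: 'ei'
Operation: repeat 3 times
Concatenation: 'ei' + 'ei' + 'ei'
Result: eieiei


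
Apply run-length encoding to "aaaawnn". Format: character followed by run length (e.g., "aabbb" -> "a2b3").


Input: 'aaaawnn'
Operation: identify consecutive runs
Runs: 'aaaa' -> a4, 'w' -> w1, 'nn' -> n2
Encoded: a4w1n2


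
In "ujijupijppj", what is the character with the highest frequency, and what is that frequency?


Input: 'ujijupijppj'
Operation: tally each character
Counts: 'i':2, 'j':4, 'p':3, 'u':2
Maximum: 'j' appears 4 times


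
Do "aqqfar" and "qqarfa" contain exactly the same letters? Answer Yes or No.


String 1: 'aqqfar' -> sorted: 'aafqqr'
String 2: 'qqarfa' -> sorted: 'aafqqr'
Compare sorted forms: 'aafqqr' == 'aafqqr'
Anagram: Yes


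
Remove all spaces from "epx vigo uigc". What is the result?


Input string: 'epx vigo uigc'
Operation: remove all spaces
Words: 'epx', 'vigo', 'uigc'
Join without spaces: epxvigouigc


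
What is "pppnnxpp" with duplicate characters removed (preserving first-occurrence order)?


Input: 'pppnnxpp'
Operation: keep first occurrence of each character
Scan: s[0]='p' new -> keep; s[1]='p' seen -> skip; s[2]='p' seen -> skip; s[3]='n' new -> keep; s[4]='n' seen -> skip; s[5]='x' new -> keep; s[6]='p' seen -> skip; s[7]='p' seen -> skip
Result: pnx


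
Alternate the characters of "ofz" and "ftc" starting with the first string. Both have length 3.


String 1: 'ofz'
String 2: 'ftc'
Operation: alternate characters
Pairs: 'o'+'f', 'f'+'t', 'z'+'c'
Result: offtzc


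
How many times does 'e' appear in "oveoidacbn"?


Input string: 'oveoidacbn'
Target character: 'e'
Scan each position: s[2]='e'
Matches found at indices: 2
Total: 1


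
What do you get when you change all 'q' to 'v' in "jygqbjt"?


Input string: 'jygqbjt'
Operation: replace 'q' with 'v'
Positions of 'q': 3
After replacement: jygvbjt


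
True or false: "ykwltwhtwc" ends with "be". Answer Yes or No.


Input string: 'ykwltwhtwc'
Suffix to check: 'be'
Last 2 characters of input: 'wc'
Match: False
Result: No


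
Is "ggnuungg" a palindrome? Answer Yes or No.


Input string: 'ggnuungg'
Reversed: 'ggnuungg'
Compare pairs: s[0]='g' vs s[7]='g' (match), s[1]='g' vs s[6]='g' (match), s[2]='n' vs s[5]='n' (match), s[3]='u' vs s[4]='u' (match)
Palindrome: Yes


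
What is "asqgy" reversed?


Input string: 'asqgy'
Operation: reverse character order
Original order: 'a' -> 's' -> 'q' -> 'g' -> 'y'
Reversed order: 'y' -> 'g' -> 'q' -> 's' -> 'a'
Result: ygqsa


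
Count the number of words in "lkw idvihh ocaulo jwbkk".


Input string: 'lkw idvihh ocaulo jwbkk'
Operation: split by spaces
Words found: 'lkw', 'idvihh', 'ocaulo', 'jwbkk'
Word count: 4


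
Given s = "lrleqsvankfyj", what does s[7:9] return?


Input string: 'lrleqsvankfyj'
Operation: slice [7:9]
Extract characters: s[7]='a', s[8]='n'
Result: an


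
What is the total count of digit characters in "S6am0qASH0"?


Input string: 'S6am0qASH0'
Operation: count digit characters (0-9)
Scan: 'S', '6'(digit), 'a', 'm', '0'(digit), 'q', 'A', 'S', 'H', '0'(digit)
Digits found: 3
Result: 3


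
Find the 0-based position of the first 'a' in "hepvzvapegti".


Input string: 'hepvzvapegti'
Target: 'a'
Scanning left to right: s[0]='h', s[1]='e', s[2]='p', s[3]='v', s[4]='z', s[5]='v', s[6]='a'
First match at index: 6


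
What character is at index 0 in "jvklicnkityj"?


Input string: 'jvklicnkityj'
Operation: get character at index 0
Index mapping: s[0]='j'
Result: 'j'


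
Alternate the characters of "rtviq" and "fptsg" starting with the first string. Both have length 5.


String 1: 'rtviq'
String 2: 'fptsg'
Operation: alternate characters
Pairs: 'r'+'f', 't'+'p', 'v'+'t', 'i'+'s', 'q'+'g'
Result: rftpvtisqg


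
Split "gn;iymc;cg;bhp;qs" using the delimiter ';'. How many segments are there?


Input string: 'gn;iymc;cg;bhp;qs'
Delimiter: ';'
Split result: 'gn', 'iymc', 'cg', 'bhp', 'qs'
Number of parts: 5


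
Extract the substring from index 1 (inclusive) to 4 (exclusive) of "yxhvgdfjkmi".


Input string: 'yxhvgdfjkmi'
Operation: slice [1:4]
Extract characters: s[1]='x', s[2]='h', s[3]='v'
Result: xhv


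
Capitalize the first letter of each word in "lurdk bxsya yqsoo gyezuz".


Input string: 'lurdk bxsya yqsoo gyezuz'
Operation: capitalize first letter of each word
Word transformations: 'lurdk'->'Lurdk', 'bxsya'->'Bxsya', 'yqsoo'->'Yqsoo', 'gyezuz'->'Gyezuz'
Result: Lurdk Bxsya Yqsoo Gyezuz


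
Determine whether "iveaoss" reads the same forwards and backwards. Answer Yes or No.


Input string: 'iveaoss'
Reversed: 'ssoaevi'
Compare pairs: s[0]='i' vs s[6]='s' (mismatch), s[1]='v' vs s[5]='s' (mismatch), s[2]='e' vs s[4]='o' (mismatch)
Palindrome: No


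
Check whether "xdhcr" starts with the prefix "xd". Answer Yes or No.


Input string: 'xdhcr'
Prefix to check: 'xd'
First 2 characters of input: 'xd'
Match: True
Result: Yes


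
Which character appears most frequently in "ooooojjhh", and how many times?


Input: 'ooooojjhh'
Operation: tally each character
Counts: 'h':2, 'j':2, 'o':5
Maximum: 'o' appears 5 times


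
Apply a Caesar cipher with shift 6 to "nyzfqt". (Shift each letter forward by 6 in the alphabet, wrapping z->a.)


Input: 'nyzfqt', shift = 6
Operation: for each letter, (position + 6) mod 26
Mapping: 'n'(13+6=19)->'t', 'y'(24+6=30, 30 mod 26=4)->'e', 'z'(25+6=31, 31 mod 26=5)->'f', 'f'(5+6=11)->'l', 'q'(16+6=22)->'w', 't'(19+6=25)->'z'
Result: teflwz


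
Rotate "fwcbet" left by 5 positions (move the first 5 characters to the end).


Input: 'fwcbet', shift = 5
Operation: split at index 5 and swap parts
Front part s[0:5] = 'fwcbe'
Back part s[5:] = 't'
Rotated = back + front = 't' + 'fwcbe'
Result: tfwcbe


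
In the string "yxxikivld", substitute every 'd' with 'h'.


Input string: 'yxxikivld'
Operation: replace 'd' with 'h'
Positions of 'd': 8
After replacement: yxxikivlh


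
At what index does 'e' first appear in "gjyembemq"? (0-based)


Input string: 'gjyembemq'
Target: 'e'
Scanning left to right: s[0]='g', s[1]='j', s[2]='y', s[3]='e'
First match at index: 3


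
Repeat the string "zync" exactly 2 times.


Input string: 'zync'
Operation: repeat 2 times
Concatenation: 'zync' + 'zync'
Result: zynczync


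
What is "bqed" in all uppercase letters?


Input string: 'bqed'
Operation: convert each letter to uppercase
Mapping: 'b'->'B', 'q'->'Q', 'e'->'E', 'd'->'D'
Result: BQED


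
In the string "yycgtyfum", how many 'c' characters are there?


Input string: 'yycgtyfum'
Target character: 'c'
Scan each position: s[2]='c'
Matches found at indices: 2
Total: 1


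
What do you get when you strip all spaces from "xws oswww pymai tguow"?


Input string: 'xws oswww pymai tguow'
Operation: remove all spaces
Words: 'xws', 'oswww', 'pymai', 'tguow'
Join without spaces: xwsoswwwpymaitguow


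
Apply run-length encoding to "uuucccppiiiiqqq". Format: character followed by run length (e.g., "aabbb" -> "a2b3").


Input: 'uuucccppiiiiqqq'
Operation: identify consecutive runs
Runs: 'uuu' -> u3, 'ccc' -> c3, 'pp' -> p2, 'iiii' -> i4, 'qqq' -> q3
Encoded: u3c3p2i4q3


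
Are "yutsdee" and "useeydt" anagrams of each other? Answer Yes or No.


String 1: 'yutsdee' -> sorted: 'deestuy'
String 2: 'useeydt' -> sorted: 'deestuy'
Compare sorted forms: 'deestuy' == 'deestuy'
Anagram: Yes


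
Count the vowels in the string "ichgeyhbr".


Input string: 'ichgeyhbr'
Operation: count vowels (a, e, i, o, u)
Scan: s[0]='i' (vowel), s[1]='c', s[2]='h', s[3]='g', s[4]='e' (vowel), s[5]='y', s[6]='h', s[7]='b', s[8]='r'
Vowels found: 2
Result: 2


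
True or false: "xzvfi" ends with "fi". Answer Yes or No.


Input string: 'xzvfi'
Suffix to check: 'fi'
Last 2 characters of input: 'fi'
Match: True
Result: Yes


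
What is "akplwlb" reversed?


Input string: 'akplwlb'
Operation: reverse character order
Original order: 'a' -> 'k' -> 'p' -> 'l' -> 'w' -> 'l' -> 'b'
Reversed order: 'b' -> 'l' -> 'w' -> 'l' -> 'p' -> 'k' -> 'a'
Result: blwlpka


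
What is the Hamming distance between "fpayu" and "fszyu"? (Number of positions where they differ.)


String 1: 'fpayu'
String 2: 'fszyu'
Compare each position: pos 0: 'f'=='f', pos 1: 'p'!='s', pos 2: 'a'!='z', pos 3: 'y'=='y', pos 4: 'u'=='u'
Differing positions: 2
Hamming distance: 2


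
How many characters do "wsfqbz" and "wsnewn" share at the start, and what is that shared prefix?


String 1: 'wsfqbz'
String 2: 'wsnewn'
Compare position by position:
pos 0: 'w' vs 'w' match
pos 1: 's' vs 's' match
pos 2: 'f' vs 'n' differ -> stop
Longest common prefix: "ws" (length 2)


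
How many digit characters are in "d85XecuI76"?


Input string: 'd85XecuI76'
Operation: count digit characters (0-9)
Scan: 'd', '8'(digit), '5'(digit), 'X', 'e', 'c', 'u', 'I', '7'(digit), '6'(digit)
Digits found: 4
Result: 4


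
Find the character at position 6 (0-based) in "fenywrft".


Input string: 'fenywrft'
Operation: get character at index 6
Index mapping: s[0]='f', s[1]='e', s[2]='n', s[3]='y', s[4]='w', s[5]='r', s[6]='f'
Result: 'f'


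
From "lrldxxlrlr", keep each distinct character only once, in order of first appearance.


Input: 'lrldxxlrlr'
Operation: keep first occurrence of each character
Scan: s[0]='l' new -> keep; s[1]='r' new -> keep; s[2]='l' seen -> skip; s[3]='d' new -> keep; s[4]='x' new -> keep; s[5]='x' seen -> skip; s[6]='l' seen -> skip; s[7]='r' seen -> skip; s[8]='l' seen -> skip; s[9]='r' seen -> skip
Result: lrdx


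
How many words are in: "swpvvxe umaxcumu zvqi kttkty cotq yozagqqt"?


Input string: 'swpvvxe umaxcumu zvqi kttkty cotq yozagqqt'
Operation: split by spaces
Words found: 'swpvvxe', 'umaxcumu', 'zvqi', 'kttkty', 'cotq', 'yozagqqt'
Word count: 6


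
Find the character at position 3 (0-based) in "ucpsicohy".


Input string: 'ucpsicohy'
Operation: get character at index 3
Index mapping: s[0]='u', s[1]='c', s[2]='p', s[3]='s'
Result: 's'


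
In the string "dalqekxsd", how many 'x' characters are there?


Input string: 'dalqekxsd'
Target character: 'x'
Scan each position: s[6]='x'
Matches found at indices: 6
Total: 1


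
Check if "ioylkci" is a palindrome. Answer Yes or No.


Input string: 'ioylkci'
Reversed: 'icklyoi'
Compare pairs: s[0]='i' vs s[6]='i' (match), s[1]='o' vs s[5]='c' (mismatch), s[2]='y' vs s[4]='k' (mismatch)
Palindrome: No


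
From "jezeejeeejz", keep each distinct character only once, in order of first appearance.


Input: 'jezeejeeejz'
Operation: keep first occurrence of each character
Scan: s[0]='j' new -> keep; s[1]='e' new -> keep; s[2]='z' new -> keep; s[3]='e' seen -> skip; s[4]='e' seen -> skip; s[5]='j' seen -> skip; s[6]='e' seen -> skip; s[7]='e' seen -> skip; s[8]='e' seen -> skip; s[9]='j' seen -> skip; s[10]='z' seen -> skip
Result: jez


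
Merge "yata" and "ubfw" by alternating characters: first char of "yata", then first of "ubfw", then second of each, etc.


String 1: 'yata'
String 2: 'ubfw'
Operation: alternate characters
Pairs: 'y'+'u', 'a'+'b', 't'+'f', 'a'+'w'
Result: yuabtfaw


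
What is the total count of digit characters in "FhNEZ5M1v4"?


Input string: 'FhNEZ5M1v4'
Operation: count digit characters (0-9)
Scan: 'F', 'h', 'N', 'E', 'Z', '5'(digit), 'M', '1'(digit), 'v', '4'(digit)
Digits found: 3
Result: 3


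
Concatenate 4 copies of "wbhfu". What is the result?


Input string: 'wbhfu'
Operation: repeat 4 times
Concatenation: 'wbhfu' + 'wbhfu' + 'wbhfu' + 'wbhfu'
Result: wbhfuwbhfuwbhfuwbhfu


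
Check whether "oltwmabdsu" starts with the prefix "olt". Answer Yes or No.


Input string: 'oltwmabdsu'
Prefix to check: 'olt'
First 3 characters of input: 'olt'
Match: True
Result: Yes


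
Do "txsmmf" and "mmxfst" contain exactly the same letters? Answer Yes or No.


String 1: 'txsmmf' -> sorted: 'fmmstx'
String 2: 'mmxfst' -> sorted: 'fmmstx'
Compare sorted forms: 'fmmstx' == 'fmmstx'
Anagram: Yes


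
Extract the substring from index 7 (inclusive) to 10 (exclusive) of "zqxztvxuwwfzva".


Input string: 'zqxztvxuwwfzva'
Operation: slice [7:10]
Extract characters: s[7]='u', s[8]='w', s[9]='w'
Result: uww


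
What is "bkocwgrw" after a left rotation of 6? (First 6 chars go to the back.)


Input: 'bkocwgrw', shift = 6
Operation: split at index 6 and swap parts
Front part s[0:6] = 'bkocwg'
Back part s[6:] = 'rw'
Rotated = back + front = 'rw' + 'bkocwg'
Result: rwbkocwg


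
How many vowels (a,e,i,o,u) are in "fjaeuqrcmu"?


Input string: 'fjaeuqrcmu'
Operation: count vowels (a, e, i, o, u)
Scan: s[0]='f', s[1]='j', s[2]='a' (vowel), s[3]='e' (vowel), s[4]='u' (vowel), s[5]='q', s[6]='r', s[7]='c', s[8]='m', s[9]='u' (vowel)
Vowels found: 4
Result: 4


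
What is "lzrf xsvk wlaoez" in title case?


Input string: 'lzrf xsvk wlaoez'
Operation: capitalize first letter of each word
Word transformations: 'lzrf'->'Lzrf', 'xsvk'->'Xsvk', 'wlaoez'->'Wlaoez'
Result: Lzrf Xsvk Wlaoez


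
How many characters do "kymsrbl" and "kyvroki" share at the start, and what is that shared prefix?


String 1: 'kymsrbl'
String 2: 'kyvroki'
Compare position by position:
pos 0: 'k' vs 'k' match
pos 1: 'y' vs 'y' match
pos 2: 'm' vs 'v' differ -> stop
Longest common prefix: "ky" (length 2)


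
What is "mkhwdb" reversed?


Input string: 'mkhwdb'
Operation: reverse character order
Original order: 'm' -> 'k' -> 'h' -> 'w' -> 'd' -> 'b'
Reversed order: 'b' -> 'd' -> 'w' -> 'h' -> 'k' -> 'm'
Result: bdwhkm


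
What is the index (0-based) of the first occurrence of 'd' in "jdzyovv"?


Input string: 'jdzyovv'
Target: 'd'
Scanning left to right: s[0]='j', s[1]='d'
First match at index: 1


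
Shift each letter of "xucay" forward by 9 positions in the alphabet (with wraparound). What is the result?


Input: 'xucay', shift = 9
Operation: for each letter, (position + 9) mod 26
Mapping: 'x'(23+9=32, 32 mod 26=6)->'g', 'u'(20+9=29, 29 mod 26=3)->'d', 'c'(2+9=11)->'l', 'a'(0+9=9)->'j', 'y'(24+9=33, 33 mod 26=7)->'h'
Result: gdljh


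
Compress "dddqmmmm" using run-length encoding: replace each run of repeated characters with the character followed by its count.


Input: 'dddqmmmm'
Operation: identify consecutive runs
Runs: 'ddd' -> d3, 'q' -> q1, 'mmmm' -> m4
Encoded: d3q1m4


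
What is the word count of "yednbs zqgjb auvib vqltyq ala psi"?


Input string: 'yednbs zqgjb auvib vqltyq ala psi'
Operation: split by spaces
Words found: 'yednbs', 'zqgjb', 'auvib', 'vqltyq', 'ala', 'psi'
Word count: 6


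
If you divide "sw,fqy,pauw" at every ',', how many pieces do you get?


Input string: 'sw,fqy,pauw'
Delimiter: ','
Split result: 'sw', 'fqy', 'pauw'
Number of parts: 3


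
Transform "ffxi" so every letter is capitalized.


Input string: 'ffxi'
Operation: convert each letter to uppercase
Mapping: 'f'->'F', 'f'->'F', 'x'->'X', 'i'->'I'
Result: FFXI


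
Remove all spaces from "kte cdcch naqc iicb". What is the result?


Input string: 'kte cdcch naqc iicb'
Operation: remove all spaces
Words: 'kte', 'cdcch', 'naqc', 'iicb'
Join without spaces: ktecdcchnaqciicb


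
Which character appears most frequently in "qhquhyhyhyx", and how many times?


Input: 'qhquhyhyhyx'
Operation: tally each character
Counts: 'h':4, 'q':2, 'u':1, 'x':1, 'y':3
Maximum: 'h' appears 4 times


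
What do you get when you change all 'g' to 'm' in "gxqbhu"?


Input string: 'gxqbhu'
Operation: replace 'g' with 'm'
Positions of 'g': 0
After replacement: mxqbhu


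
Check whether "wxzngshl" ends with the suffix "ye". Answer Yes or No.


Input string: 'wxzngshl'
Suffix to check: 'ye'
Last 2 characters of input: 'hl'
Match: False
Result: No


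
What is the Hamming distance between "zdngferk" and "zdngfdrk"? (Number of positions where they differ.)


String 1: 'zdngferk'
String 2: 'zdngfdrk'
Compare each position: pos 0: 'z'=='z', pos 1: 'd'=='d', pos 2: 'n'=='n', pos 3: 'g'=='g', pos 4: 'f'=='f', pos 5: 'e'!='d', pos 6: 'r'=='r', pos 7: 'k'=='k'
Differing positions: 1
Hamming distance: 1


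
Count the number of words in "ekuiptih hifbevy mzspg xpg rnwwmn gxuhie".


Input string: 'ekuiptih hifbevy mzspg xpg rnwwmn gxuhie'
Operation: split by spaces
Words found: 'ekuiptih', 'hifbevy', 'mzspg', 'xpg', 'rnwwmn', 'gxuhie'
Word count: 6


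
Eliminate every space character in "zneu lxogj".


Input string: 'zneu lxogj'
Operation: remove all spaces
Words: 'zneu', 'lxogj'
Join without spaces: zneulxogj


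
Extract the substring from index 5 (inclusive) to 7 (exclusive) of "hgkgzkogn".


Input string: 'hgkgzkogn'
Operation: slice [5:7]
Extract characters: s[5]='k', s[6]='o'
Result: ko


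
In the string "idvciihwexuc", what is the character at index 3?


Input string: 'idvciihwexuc'
Operation: get character at index 3
Index mapping: s[0]='i', s[1]='d', s[2]='v', s[3]='c'
Result: 'c'
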